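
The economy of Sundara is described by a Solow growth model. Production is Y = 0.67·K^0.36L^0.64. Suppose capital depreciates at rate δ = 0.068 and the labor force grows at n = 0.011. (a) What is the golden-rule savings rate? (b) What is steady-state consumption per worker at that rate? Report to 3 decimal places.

Break-even investment rate: n + δ = 0.011 + 0.068 = 0.079.
For Cobb-Douglas, s_gold equals capital's share: s_gold = 0.36.
Golden rule sets MPK = n+δ: 0.36·0.67·k^(0.36−1) = 0.079, so k_gold = (0.36·0.67/0.079)^(1/0.64) ≈ 5.7203.
y_gold = 0.67·5.7203^0.36 ≈ 1.2553; c_gold = (1−0.36)·y_gold ≈ 0.8034.

(a) s_gold = 0.360; (b) c_gold ≈ 0.803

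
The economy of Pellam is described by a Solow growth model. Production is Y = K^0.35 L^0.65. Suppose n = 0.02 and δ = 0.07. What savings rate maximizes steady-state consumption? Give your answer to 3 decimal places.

Break-even investment rate: n + δ = 0.02 + 0.07 = 0.09.
At the golden rule MPK = n+δ, and in any Cobb-Douglas steady state s = (n+δ)·k/y = MPK·k/y = capital's share 0.35.

s_gold = 0.350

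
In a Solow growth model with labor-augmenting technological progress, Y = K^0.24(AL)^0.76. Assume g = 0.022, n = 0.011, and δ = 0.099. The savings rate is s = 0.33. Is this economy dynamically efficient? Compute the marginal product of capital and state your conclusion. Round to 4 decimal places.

Capital per effective worker breaks even when investment replaces (n + g + δ)·k; here n + g + δ = 0.132.
Steady-state k*: s·k^0.24 = 0.132·k gives k* = (0.33/0.132)^(1/0.76) ≈ 3.3389.
MPK = 0.24·3.3389^(-0.76) ≈ 0.0960.
MPK < n+g+δ = 0.132, so the economy is dynamically inefficient (over-saving).

dynamically inefficient; MPK ≈ 0.0960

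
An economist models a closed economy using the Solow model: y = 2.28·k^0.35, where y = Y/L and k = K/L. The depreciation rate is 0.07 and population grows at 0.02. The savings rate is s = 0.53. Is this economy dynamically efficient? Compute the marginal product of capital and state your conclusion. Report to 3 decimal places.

Capital per worker breaks even when investment replaces (n + δ)·k; here n + δ = 0.09.
Steady-state k*: s·A·k^0.35 = 0.09·k gives k* = (0.53·2.28/0.09)^(1/0.65) ≈ 54.3670.
MPK = 0.35·2.28·54.3670^(-0.65) ≈ 0.0594.
MPK < n+δ = 0.09, so the economy is dynamically inefficient (over-saving).

dynamically inefficient; MPK ≈ 0.059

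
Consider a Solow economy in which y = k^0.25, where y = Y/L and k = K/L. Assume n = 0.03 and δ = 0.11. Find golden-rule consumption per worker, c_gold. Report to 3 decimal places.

c_gold ≈ 0.910

Capital per worker breaks even when investment replaces (n + δ)·k; here n + δ = 0.14.
Golden rule sets MPK = n+δ: 0.25·k^(0.25−1) = 0.14, so k_gold = (0.25/0.14)^(1/0.75) ≈ 2.1665.
y_gold = 2.1665^0.25 ≈ 1.2132.
c_gold = y_gold − (n+δ)·k_gold = 1.2132 − 0.14·2.1665 ≈ 0.9099.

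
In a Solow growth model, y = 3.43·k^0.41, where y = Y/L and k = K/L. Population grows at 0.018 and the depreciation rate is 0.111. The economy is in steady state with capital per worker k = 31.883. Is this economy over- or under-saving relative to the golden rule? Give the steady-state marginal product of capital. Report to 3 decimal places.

The effective depreciation rate is n + δ = 0.018 + 0.111 = 0.129.
MPK = 0.41·3.43·k^(0.41−1) = 0.41·3.43·31.883^(-0.59) ≈ 0.1824.
MPK > 0.129, so the economy is dynamically efficient (under-saving).

under-saving; MPK ≈ 0.182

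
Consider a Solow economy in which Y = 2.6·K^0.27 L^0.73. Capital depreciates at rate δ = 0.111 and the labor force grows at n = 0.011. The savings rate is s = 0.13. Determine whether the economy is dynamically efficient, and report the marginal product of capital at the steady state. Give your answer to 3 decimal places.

Break-even investment rate: n + δ = 0.011 + 0.111 = 0.122.
Steady-state k*: s·A·k^0.27 = 0.122·k gives k* = (0.13·2.6/0.122)^(1/0.73) ≈ 4.0387.
MPK = 0.27·2.6·4.0387^(-0.73) ≈ 0.2534.
MPK > n+δ = 0.122, so the economy is dynamically efficient (under-saving).

dynamically efficient; MPK ≈ 0.253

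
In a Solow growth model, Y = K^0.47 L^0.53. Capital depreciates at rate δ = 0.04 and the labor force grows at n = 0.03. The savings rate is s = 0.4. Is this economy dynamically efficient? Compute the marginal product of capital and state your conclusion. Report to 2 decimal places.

Break-even investment rate: n + δ = 0.03 + 0.04 = 0.07.
Steady-state k*: s·k^0.47 = 0.07·k gives k* = (0.4/0.07)^(1/0.53) ≈ 26.8059.
MPK = 0.47·26.8059^(-0.53) ≈ 0.0823.
MPK > n+δ = 0.07, so the economy is dynamically efficient (under-saving).

dynamically efficient; MPK ≈ 0.08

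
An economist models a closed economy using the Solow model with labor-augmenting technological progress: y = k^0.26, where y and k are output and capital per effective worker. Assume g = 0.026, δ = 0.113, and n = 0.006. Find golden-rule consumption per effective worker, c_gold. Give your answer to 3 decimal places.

c_gold ≈ 0.909

Capital per effective worker breaks even when investment replaces (n + g + δ)·k; here n + g + δ = 0.145.
At the golden rule the marginal product of capital equals n+g+δ: 0.26·k^(0.26−1) = 0.145. Solving, k_gold = (0.26/0.145)^(1/0.74) ≈ 2.2015.
y_gold = 2.2015^0.26 ≈ 1.2277.
c_gold = y_gold − (n+g+δ)·k_gold = 1.2277 − 0.145·2.2015 ≈ 0.9085.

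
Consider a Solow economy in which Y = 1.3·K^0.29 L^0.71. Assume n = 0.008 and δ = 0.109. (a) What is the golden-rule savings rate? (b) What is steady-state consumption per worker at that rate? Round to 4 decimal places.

n + δ = 0.008 + 0.109 = 0.117.
For Cobb-Douglas, s_gold equals capital's share: s_gold = 0.29.
Golden rule sets MPK = n+δ: 0.29·1.3·k^(0.29−1) = 0.117, so k_gold = (0.29·1.3/0.117)^(1/0.71) ≈ 5.1965.
y_gold = 1.3·5.1965^0.29 ≈ 2.0965; c_gold = (1−0.29)·y_gold ≈ 1.4885.

(a) s_gold = 0.2900; (b) c_gold ≈ 1.4885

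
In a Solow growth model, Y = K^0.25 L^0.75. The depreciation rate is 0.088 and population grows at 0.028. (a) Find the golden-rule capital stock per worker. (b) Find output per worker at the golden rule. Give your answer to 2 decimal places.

The effective depreciation rate is n + δ = 0.028 + 0.088 = 0.116.
Setting f'(k) = n+δ gives 0.25·k^(0.25−1) = 0.116, hence k_gold = (0.25/0.116)^(1/0.75) ≈ 2.7838.
y_gold = 2.7838^0.25 ≈ 1.2917.

(a) k_gold ≈ 2.78; (b) y_gold ≈ 1.29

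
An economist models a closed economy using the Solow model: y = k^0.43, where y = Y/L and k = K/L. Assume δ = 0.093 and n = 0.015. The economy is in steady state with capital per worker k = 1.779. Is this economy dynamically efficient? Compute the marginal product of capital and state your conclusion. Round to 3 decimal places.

dynamically efficient; MPK ≈ 0.310

The effective depreciation rate is n + δ = 0.015 + 0.093 = 0.108.
MPK = 0.43·k^(0.43−1) = 0.43·1.779^(-0.57) ≈ 0.3096.
MPK > 0.108, so the economy is dynamically efficient (under-saving).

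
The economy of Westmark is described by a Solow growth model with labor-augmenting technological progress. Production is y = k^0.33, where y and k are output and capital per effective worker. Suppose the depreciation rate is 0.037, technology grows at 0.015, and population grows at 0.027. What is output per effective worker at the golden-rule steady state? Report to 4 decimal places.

The effective depreciation rate is n + g + δ = 0.027 + 0.015 + 0.037 = 0.079.
Setting f'(k) = n+g+δ gives 0.33·k^(0.33−1) = 0.079, hence k_gold = (0.33/0.079)^(1/0.67) ≈ 8.4469.
Output: y_gold = k_gold^0.33 = 8.4469^0.33 ≈ 2.0221.

y_gold ≈ 2.0221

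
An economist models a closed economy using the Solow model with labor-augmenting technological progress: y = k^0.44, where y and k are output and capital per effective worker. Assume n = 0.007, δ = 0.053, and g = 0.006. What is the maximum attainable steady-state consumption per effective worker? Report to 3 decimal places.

c_gold ≈ 2.486

The effective depreciation rate is n + g + δ = 0.007 + 0.006 + 0.053 = 0.066.
Maximizing c = f(k) − (n+g+δ)·k gives f'(k) = n+g+δ, i.e. 0.44·k^(0.44−1) = 0.066, so k_gold = (0.44/0.066)^(1/0.56) ≈ 29.5982.
y_gold = 29.5982^0.44 ≈ 4.4397.
c_gold = y_gold − (n+g+δ)·k_gold = 4.4397 − 0.066·29.5982 ≈ 2.4863.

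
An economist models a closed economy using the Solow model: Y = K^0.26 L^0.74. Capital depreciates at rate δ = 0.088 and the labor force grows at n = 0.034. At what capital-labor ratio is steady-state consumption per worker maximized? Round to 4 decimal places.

Break-even investment rate: n + δ = 0.034 + 0.088 = 0.122.
At the golden rule the marginal product of capital equals n+δ: 0.26·k^(0.26−1) = 0.122. Solving, k_gold = (0.26/0.122)^(1/0.74) ≈ 2.7802.

k_gold ≈ 2.7802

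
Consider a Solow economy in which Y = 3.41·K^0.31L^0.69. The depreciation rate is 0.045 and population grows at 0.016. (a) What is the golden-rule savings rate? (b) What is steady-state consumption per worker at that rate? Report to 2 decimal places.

n + δ = 0.016 + 0.045 = 0.061.
For Cobb-Douglas, s_gold equals capital's share: s_gold = 0.31.
At the golden rule the marginal product of capital equals n+δ: 0.31·3.41·k^(0.31−1) = 0.061. Solving, k_gold = (0.31·3.41/0.061)^(1/0.69) ≈ 62.4227.
y_gold = 3.41·62.4227^0.31 ≈ 12.2832; c_gold = (1−0.31)·y_gold ≈ 8.4754.

(a) s_gold = 0.31; (b) c_gold ≈ 8.48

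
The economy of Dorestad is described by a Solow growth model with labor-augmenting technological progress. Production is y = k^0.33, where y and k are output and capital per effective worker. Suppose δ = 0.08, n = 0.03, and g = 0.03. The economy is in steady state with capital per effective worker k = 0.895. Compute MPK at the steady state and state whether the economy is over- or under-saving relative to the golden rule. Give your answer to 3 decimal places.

under-saving; MPK ≈ 0.355

Capital per effective worker breaks even when investment replaces (n + g + δ)·k; here n + g + δ = 0.14.
MPK = 0.33·k^(0.33−1) = 0.33·0.895^(-0.67) ≈ 0.3555.
MPK > 0.14, so the economy is dynamically efficient (under-saving).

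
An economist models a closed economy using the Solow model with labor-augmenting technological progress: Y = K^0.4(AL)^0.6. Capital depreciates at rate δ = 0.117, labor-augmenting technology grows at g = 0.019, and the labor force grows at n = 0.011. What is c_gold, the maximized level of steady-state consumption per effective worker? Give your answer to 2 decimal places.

Capital per effective worker breaks even when investment replaces (n + g + δ)·k; here n + g + δ = 0.147.
Setting f'(k) = n+g+δ gives 0.4·k^(0.4−1) = 0.147, hence k_gold = (0.4/0.147)^(1/0.6) ≈ 5.3036.
y_gold = 5.3036^0.4 ≈ 1.9491.
c_gold = y_gold − (n+g+δ)·k_gold = 1.9491 − 0.147·5.3036 ≈ 1.1694.

c_gold ≈ 1.17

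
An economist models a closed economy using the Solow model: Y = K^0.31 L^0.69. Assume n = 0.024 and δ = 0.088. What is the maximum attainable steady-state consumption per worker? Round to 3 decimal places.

The effective depreciation rate is n + δ = 0.024 + 0.088 = 0.112.
Maximizing c = f(k) − (n+δ)·k gives f'(k) = n+δ, i.e. 0.31·k^(0.31−1) = 0.112, so k_gold = (0.31/0.112)^(1/0.69) ≈ 4.3731.
y_gold = 4.3731^0.31 ≈ 1.5800.
c_gold = y_gold − (n+δ)·k_gold = 1.5800 − 0.112·4.3731 ≈ 1.0902.

c_gold ≈ 1.090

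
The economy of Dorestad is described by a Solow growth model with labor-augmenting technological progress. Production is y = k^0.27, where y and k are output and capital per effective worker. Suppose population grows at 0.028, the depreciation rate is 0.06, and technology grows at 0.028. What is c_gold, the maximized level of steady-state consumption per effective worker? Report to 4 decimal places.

c_gold ≈ 0.9978

Break-even investment rate: n + g + δ = 0.028 + 0.028 + 0.06 = 0.116.
Maximizing c = f(k) − (n+g+δ)·k gives f'(k) = n+g+δ, i.e. 0.27·k^(0.27−1) = 0.116, so k_gold = (0.27/0.116)^(1/0.73) ≈ 3.1813.
y_gold = 3.1813^0.27 ≈ 1.3668.
c_gold = y_gold − (n+g+δ)·k_gold = 1.3668 − 0.116·3.1813 ≈ 0.9978.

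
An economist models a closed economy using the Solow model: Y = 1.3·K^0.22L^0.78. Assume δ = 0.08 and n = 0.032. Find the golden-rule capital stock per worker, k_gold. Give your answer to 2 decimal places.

k_gold ≈ 3.33

Capital per worker breaks even when investment replaces (n + δ)·k; here n + δ = 0.112.
At the golden rule the marginal product of capital equals n+δ: 0.22·1.3·k^(0.22−1) = 0.112. Solving, k_gold = (0.22·1.3/0.112)^(1/0.78) ≈ 3.3265.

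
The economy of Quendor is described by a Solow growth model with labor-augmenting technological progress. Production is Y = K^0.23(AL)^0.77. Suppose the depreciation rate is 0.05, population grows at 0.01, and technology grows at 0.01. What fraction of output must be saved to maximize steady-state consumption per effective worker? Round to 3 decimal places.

The effective depreciation rate is n + g + δ = 0.01 + 0.01 + 0.05 = 0.07.
At the golden rule MPK = n+g+δ, and in any Cobb-Douglas steady state s = (n+g+δ)·k/y = MPK·k/y = capital's share 0.23.

s_gold = 0.230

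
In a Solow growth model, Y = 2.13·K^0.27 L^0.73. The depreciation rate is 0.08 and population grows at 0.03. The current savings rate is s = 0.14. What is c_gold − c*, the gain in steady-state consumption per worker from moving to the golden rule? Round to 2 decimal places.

Δc ≈ 0.22

The effective depreciation rate is n + δ = 0.03 + 0.08 = 0.11.
Current steady state (s = 0.14): k* = (0.14·2.13/0.11)^(1/0.73) ≈ 3.9202, y* = 2.13·3.9202^0.27 ≈ 3.0802, c* = (1−0.14)·3.0802 ≈ 2.6489.
Maximizing c = f(k) − (n+δ)·k gives f'(k) = n+δ, i.e. 0.27·2.13·k^(0.27−1) = 0.11, so k_gold = (0.27·2.13/0.11)^(1/0.73) ≈ 9.6392.
y_gold = 2.13·9.6392^0.27 ≈ 3.9271, c_gold = y_gold − 0.11·k_gold ≈ 2.8668.
Gain: Δc = 2.8668 − 2.6489 ≈ 0.2178.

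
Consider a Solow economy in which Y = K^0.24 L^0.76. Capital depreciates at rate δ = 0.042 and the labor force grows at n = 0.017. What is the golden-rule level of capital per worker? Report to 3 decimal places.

Break-even investment rate: n + δ = 0.017 + 0.042 = 0.059.
Setting f'(k) = n+δ gives 0.24·k^(0.24−1) = 0.059, hence k_gold = (0.24/0.059)^(1/0.76) ≈ 6.3356.

k_gold ≈ 6.336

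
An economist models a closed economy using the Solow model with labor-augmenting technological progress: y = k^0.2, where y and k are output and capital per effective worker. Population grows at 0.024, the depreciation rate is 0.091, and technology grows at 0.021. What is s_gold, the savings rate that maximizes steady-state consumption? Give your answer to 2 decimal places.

Break-even investment rate: n + g + δ = 0.024 + 0.021 + 0.091 = 0.136.
At the golden rule MPK = n+g+δ, and in any Cobb-Douglas steady state s = (n+g+δ)·k/y = MPK·k/y = capital's share 0.2.

s_gold = 0.20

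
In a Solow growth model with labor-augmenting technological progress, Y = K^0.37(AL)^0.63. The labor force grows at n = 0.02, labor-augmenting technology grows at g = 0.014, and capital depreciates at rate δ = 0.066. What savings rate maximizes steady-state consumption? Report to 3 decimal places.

n + g + δ = 0.02 + 0.014 + 0.066 = 0.1.
At the golden rule MPK = n+g+δ, and in any Cobb-Douglas steady state s = (n+g+δ)·k/y = MPK·k/y = capital's share 0.37.

s_gold = 0.370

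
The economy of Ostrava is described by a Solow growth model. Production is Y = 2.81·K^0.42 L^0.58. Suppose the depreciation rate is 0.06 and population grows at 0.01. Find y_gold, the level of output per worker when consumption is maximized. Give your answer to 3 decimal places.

n + δ = 0.01 + 0.06 = 0.07.
At the golden rule the marginal product of capital equals n+δ: 0.42·2.81·k^(0.42−1) = 0.07. Solving, k_gold = (0.42·2.81/0.07)^(1/0.58) ≈ 130.3982.
Output: y_gold = 2.81·k_gold^0.42 = 2.81·130.3982^0.42 ≈ 21.7330.

y_gold ≈ 21.733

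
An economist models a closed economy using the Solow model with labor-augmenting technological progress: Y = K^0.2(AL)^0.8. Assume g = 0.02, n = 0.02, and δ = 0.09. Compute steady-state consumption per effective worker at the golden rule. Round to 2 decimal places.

Capital per effective worker breaks even when investment replaces (n + g + δ)·k; here n + g + δ = 0.13.
Setting f'(k) = n+g+δ gives 0.2·k^(0.2−1) = 0.13, hence k_gold = (0.2/0.13)^(1/0.8) ≈ 1.7134.
y_gold = 1.7134^0.2 ≈ 1.1137.
c_gold = y_gold − (n+g+δ)·k_gold = 1.1137 − 0.13·1.7134 ≈ 0.8910.

c_gold ≈ 0.89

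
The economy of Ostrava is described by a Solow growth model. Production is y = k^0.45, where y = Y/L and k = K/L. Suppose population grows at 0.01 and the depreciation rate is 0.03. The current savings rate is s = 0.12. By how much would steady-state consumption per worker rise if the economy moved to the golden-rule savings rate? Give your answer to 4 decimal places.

Break-even investment rate: n + δ = 0.01 + 0.03 = 0.04.
Current steady state (s = 0.12): k* = (0.12/0.04)^(1/0.55) ≈ 7.3704, y* = 7.3704^0.45 ≈ 2.4568, c* = (1−0.12)·2.4568 ≈ 2.1620.
At the golden rule the marginal product of capital equals n+δ: 0.45·k^(0.45−1) = 0.04. Solving, k_gold = (0.45/0.04)^(1/0.55) ≈ 81.5054.
y_gold = 81.5054^0.45 ≈ 7.2449, c_gold = y_gold − 0.04·k_gold ≈ 3.9847.
Gain: Δc = 3.9847 − 2.1620 ≈ 1.8227.

Δc ≈ 1.8227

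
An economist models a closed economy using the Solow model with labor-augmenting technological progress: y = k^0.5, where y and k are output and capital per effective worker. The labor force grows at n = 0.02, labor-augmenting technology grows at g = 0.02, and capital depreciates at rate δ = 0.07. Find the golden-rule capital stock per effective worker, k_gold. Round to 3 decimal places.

The effective depreciation rate is n + g + δ = 0.02 + 0.02 + 0.07 = 0.11.
Setting f'(k) = n+g+δ gives 0.5·k^(0.5−1) = 0.11, hence k_gold = (0.5/0.11)^(1/0.5) ≈ 20.6612.

k_gold ≈ 20.661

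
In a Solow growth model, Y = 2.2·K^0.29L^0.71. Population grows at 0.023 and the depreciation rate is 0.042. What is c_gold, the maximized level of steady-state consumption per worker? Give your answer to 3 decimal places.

c_gold ≈ 3.970

n + δ = 0.023 + 0.042 = 0.065.
At the golden rule the marginal product of capital equals n+δ: 0.29·2.2·k^(0.29−1) = 0.065. Solving, k_gold = (0.29·2.2/0.065)^(1/0.71) ≈ 24.9490.
y_gold = 2.2·24.9490^0.29 ≈ 5.5920.
c_gold = y_gold − (n+δ)·k_gold = 5.5920 − 0.065·24.9490 ≈ 3.9703.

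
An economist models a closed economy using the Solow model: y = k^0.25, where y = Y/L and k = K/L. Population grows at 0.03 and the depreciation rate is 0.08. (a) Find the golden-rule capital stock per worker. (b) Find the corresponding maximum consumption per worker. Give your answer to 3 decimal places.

n + δ = 0.03 + 0.08 = 0.11.
Maximizing c = f(k) − (n+δ)·k gives f'(k) = n+δ, i.e. 0.25·k^(0.25−1) = 0.11, so k_gold = (0.25/0.11)^(1/0.75) ≈ 2.9881.
y_gold = 2.9881^0.25 ≈ 1.3148; c_gold = y_gold − 0.11·k_gold ≈ 0.9861.

(a) k_gold ≈ 2.988; (b) c_gold ≈ 0.986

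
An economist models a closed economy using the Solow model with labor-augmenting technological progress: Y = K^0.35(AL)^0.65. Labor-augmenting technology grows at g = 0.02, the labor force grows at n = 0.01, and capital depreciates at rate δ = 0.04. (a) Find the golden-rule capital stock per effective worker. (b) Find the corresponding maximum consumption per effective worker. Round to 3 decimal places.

(a) k_gold ≈ 11.894; (b) c_gold ≈ 1.546

Capital per effective worker breaks even when investment replaces (n + g + δ)·k; here n + g + δ = 0.07.
At the golden rule the marginal product of capital equals n+g+δ: 0.35·k^(0.35−1) = 0.07. Solving, k_gold = (0.35/0.07)^(1/0.65) ≈ 11.8943.
y_gold = 11.8943^0.35 ≈ 2.3789; c_gold = y_gold − 0.07·k_gold ≈ 1.5463.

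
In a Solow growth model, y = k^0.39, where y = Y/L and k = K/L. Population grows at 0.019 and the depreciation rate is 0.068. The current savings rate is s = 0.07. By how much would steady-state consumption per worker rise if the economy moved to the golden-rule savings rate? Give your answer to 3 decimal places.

Capital per worker breaks even when investment replaces (n + δ)·k; here n + δ = 0.087.
Current steady state (s = 0.07): k* = (0.07/0.087)^(1/0.61) ≈ 0.7002, y* = 0.7002^0.39 ≈ 0.8702, c* = (1−0.07)·0.8702 ≈ 0.8093.
Setting f'(k) = n+δ gives 0.39·k^(0.39−1) = 0.087, hence k_gold = (0.39/0.087)^(1/0.61) ≈ 11.6979.
y_gold = 11.6979^0.39 ≈ 2.6095, c_gold = y_gold − 0.087·k_gold ≈ 1.5918.
Gain: Δc = 1.5918 − 0.8093 ≈ 0.7825.

Δc ≈ 0.783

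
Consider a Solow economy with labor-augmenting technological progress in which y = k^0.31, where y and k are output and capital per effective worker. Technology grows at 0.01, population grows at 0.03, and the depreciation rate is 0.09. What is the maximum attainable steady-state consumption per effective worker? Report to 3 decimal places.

Break-even investment rate: n + g + δ = 0.03 + 0.01 + 0.09 = 0.13.
At the golden rule the marginal product of capital equals n+g+δ: 0.31·k^(0.31−1) = 0.13. Solving, k_gold = (0.31/0.13)^(1/0.69) ≈ 3.5236.
y_gold = 3.5236^0.31 ≈ 1.4776.
c_gold = y_gold − (n+g+δ)·k_gold = 1.4776 − 0.13·3.5236 ≈ 1.0196.

c_gold ≈ 1.020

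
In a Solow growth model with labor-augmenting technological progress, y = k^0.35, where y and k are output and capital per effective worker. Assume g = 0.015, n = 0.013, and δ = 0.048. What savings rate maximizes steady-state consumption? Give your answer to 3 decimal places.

The effective depreciation rate is n + g + δ = 0.013 + 0.015 + 0.048 = 0.076.
At the golden rule MPK = n+g+δ, and in any Cobb-Douglas steady state s = (n+g+δ)·k/y = MPK·k/y = capital's share 0.35.

s_gold = 0.350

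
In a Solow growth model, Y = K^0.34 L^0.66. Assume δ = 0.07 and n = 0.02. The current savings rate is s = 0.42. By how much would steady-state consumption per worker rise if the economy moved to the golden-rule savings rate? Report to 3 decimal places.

Δc ≈ 0.026

n + δ = 0.02 + 0.07 = 0.09.
Current steady state (s = 0.42): k* = (0.42/0.09)^(1/0.66) ≈ 10.3192, y* = 10.3192^0.34 ≈ 2.2113, c* = (1−0.42)·2.2113 ≈ 1.2825.
At the golden rule the marginal product of capital equals n+δ: 0.34·k^(0.34−1) = 0.09. Solving, k_gold = (0.34/0.09)^(1/0.66) ≈ 7.4920.
y_gold = 7.4920^0.34 ≈ 1.9832, c_gold = y_gold − 0.09·k_gold ≈ 1.3089.
Gain: Δc = 1.3089 − 1.2825 ≈ 0.0264.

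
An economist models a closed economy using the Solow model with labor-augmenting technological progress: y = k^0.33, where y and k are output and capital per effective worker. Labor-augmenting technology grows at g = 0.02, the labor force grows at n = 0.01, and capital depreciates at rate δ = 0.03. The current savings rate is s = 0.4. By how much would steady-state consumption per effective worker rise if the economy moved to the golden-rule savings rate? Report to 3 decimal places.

Δc ≈ 0.024

Break-even investment rate: n + g + δ = 0.01 + 0.02 + 0.03 = 0.06.
Current steady state (s = 0.4): k* = (0.4/0.06)^(1/0.67) ≈ 16.9713, y* = 16.9713^0.33 ≈ 2.5457, c* = (1−0.4)·2.5457 ≈ 1.5274.
Maximizing c = f(k) − (n+g+δ)·k gives f'(k) = n+g+δ, i.e. 0.33·k^(0.33−1) = 0.06, so k_gold = (0.33/0.06)^(1/0.67) ≈ 12.7356.
y_gold = 12.7356^0.33 ≈ 2.3156, c_gold = y_gold − 0.06·k_gold ≈ 1.5514.
Gain: Δc = 1.5514 − 1.5274 ≈ 0.0240.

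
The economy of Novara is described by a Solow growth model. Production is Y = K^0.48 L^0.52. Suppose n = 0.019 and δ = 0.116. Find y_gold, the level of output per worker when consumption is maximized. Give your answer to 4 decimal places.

y_gold ≈ 3.2250

n + δ = 0.019 + 0.116 = 0.135.
Maximizing c = f(k) − (n+δ)·k gives f'(k) = n+δ, i.e. 0.48·k^(0.48−1) = 0.135, so k_gold = (0.48/0.135)^(1/0.52) ≈ 11.4667.
Output: y_gold = k_gold^0.48 = 11.4667^0.48 ≈ 3.2250.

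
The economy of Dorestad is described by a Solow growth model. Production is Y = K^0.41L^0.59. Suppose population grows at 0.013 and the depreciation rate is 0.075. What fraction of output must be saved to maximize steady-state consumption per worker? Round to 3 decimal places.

s_gold = 0.410

Break-even investment rate: n + δ = 0.013 + 0.075 = 0.088.
At the golden rule MPK = n+δ, and in any Cobb-Douglas steady state s = (n+δ)·k/y = MPK·k/y = capital's share 0.41.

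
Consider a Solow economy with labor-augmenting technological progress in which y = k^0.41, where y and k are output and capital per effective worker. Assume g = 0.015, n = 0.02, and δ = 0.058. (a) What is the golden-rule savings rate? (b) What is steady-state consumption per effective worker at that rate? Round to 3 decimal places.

(a) s_gold = 0.410; (b) c_gold ≈ 1.654

Capital per effective worker breaks even when investment replaces (n + g + δ)·k; here n + g + δ = 0.093.
For Cobb-Douglas, s_gold equals capital's share: s_gold = 0.41.
Golden rule sets MPK = n+g+δ: 0.41·k^(0.41−1) = 0.093, so k_gold = (0.41/0.093)^(1/0.59) ≈ 12.3605.
y_gold = 12.3605^0.41 ≈ 2.8037; c_gold = (1−0.41)·y_gold ≈ 1.6542.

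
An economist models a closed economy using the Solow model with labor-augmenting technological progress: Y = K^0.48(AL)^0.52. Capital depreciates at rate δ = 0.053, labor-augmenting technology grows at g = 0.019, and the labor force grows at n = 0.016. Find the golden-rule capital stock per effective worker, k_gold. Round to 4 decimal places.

The effective depreciation rate is n + g + δ = 0.016 + 0.019 + 0.053 = 0.088.
Maximizing c = f(k) − (n+g+δ)·k gives f'(k) = n+g+δ, i.e. 0.48·k^(0.48−1) = 0.088, so k_gold = (0.48/0.088)^(1/0.52) ≈ 26.1122.

k_gold ≈ 26.1122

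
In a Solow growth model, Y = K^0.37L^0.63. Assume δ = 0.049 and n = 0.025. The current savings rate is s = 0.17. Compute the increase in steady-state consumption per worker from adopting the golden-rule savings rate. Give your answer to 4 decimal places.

Capital per worker breaks even when investment replaces (n + δ)·k; here n + δ = 0.074.
Current steady state (s = 0.17): k* = (0.17/0.074)^(1/0.63) ≈ 3.7442, y* = 3.7442^0.37 ≈ 1.6298, c* = (1−0.17)·1.6298 ≈ 1.3528.
Maximizing c = f(k) − (n+δ)·k gives f'(k) = n+δ, i.e. 0.37·k^(0.37−1) = 0.074, so k_gold = (0.37/0.074)^(1/0.63) ≈ 12.8670.
y_gold = 12.8670^0.37 ≈ 2.5734, c_gold = y_gold − 0.074·k_gold ≈ 1.6212.
Gain: Δc = 1.6212 − 1.3528 ≈ 0.2685.

Δc ≈ 0.2685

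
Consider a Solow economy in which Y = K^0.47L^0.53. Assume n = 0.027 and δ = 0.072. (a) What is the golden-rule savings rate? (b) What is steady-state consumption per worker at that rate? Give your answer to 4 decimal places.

The effective depreciation rate is n + δ = 0.027 + 0.072 = 0.099.
For Cobb-Douglas, s_gold equals capital's share: s_gold = 0.47.
Maximizing c = f(k) − (n+δ)·k gives f'(k) = n+δ, i.e. 0.47·k^(0.47−1) = 0.099, so k_gold = (0.47/0.099)^(1/0.53) ≈ 18.8949.
y_gold = 18.8949^0.47 ≈ 3.9800; c_gold = (1−0.47)·y_gold ≈ 2.1094.

(a) s_gold = 0.4700; (b) c_gold ≈ 2.1094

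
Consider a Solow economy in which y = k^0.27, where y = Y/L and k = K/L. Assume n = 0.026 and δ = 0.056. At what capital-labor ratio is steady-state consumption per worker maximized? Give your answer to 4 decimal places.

k_gold ≈ 5.1165

n + δ = 0.026 + 0.056 = 0.082.
Maximizing c = f(k) − (n+δ)·k gives f'(k) = n+δ, i.e. 0.27·k^(0.27−1) = 0.082, so k_gold = (0.27/0.082)^(1/0.73) ≈ 5.1165.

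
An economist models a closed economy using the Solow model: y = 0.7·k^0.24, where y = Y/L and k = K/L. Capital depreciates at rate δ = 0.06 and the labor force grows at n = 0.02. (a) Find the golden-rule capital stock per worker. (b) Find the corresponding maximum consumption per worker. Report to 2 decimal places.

(a) k_gold ≈ 2.65; (b) c_gold ≈ 0.67

n + δ = 0.02 + 0.06 = 0.08.
Golden rule sets MPK = n+δ: 0.24·0.7·k^(0.24−1) = 0.08, so k_gold = (0.24·0.7/0.08)^(1/0.76) ≈ 2.6544.
y_gold = 0.7·2.6544^0.24 ≈ 0.8848; c_gold = y_gold − 0.08·k_gold ≈ 0.6725.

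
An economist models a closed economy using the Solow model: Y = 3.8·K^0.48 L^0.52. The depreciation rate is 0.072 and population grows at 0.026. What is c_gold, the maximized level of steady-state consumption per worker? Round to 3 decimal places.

Break-even investment rate: n + δ = 0.026 + 0.072 = 0.098.
At the golden rule the marginal product of capital equals n+δ: 0.48·3.8·k^(0.48−1) = 0.098. Solving, k_gold = (0.48·3.8/0.098)^(1/0.52) ≈ 276.6436.
y_gold = 3.8·276.6436^0.48 ≈ 56.4814.
c_gold = y_gold − (n+δ)·k_gold = 56.4814 − 0.098·276.6436 ≈ 29.3703.

c_gold ≈ 29.370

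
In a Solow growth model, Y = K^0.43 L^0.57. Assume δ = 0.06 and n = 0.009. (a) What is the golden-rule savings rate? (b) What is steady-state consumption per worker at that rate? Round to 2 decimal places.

(a) s_gold = 0.43; (b) c_gold ≈ 2.27

n + δ = 0.009 + 0.06 = 0.069.
For Cobb-Douglas, s_gold equals capital's share: s_gold = 0.43.
At the golden rule the marginal product of capital equals n+δ: 0.43·k^(0.43−1) = 0.069. Solving, k_gold = (0.43/0.069)^(1/0.57) ≈ 24.7782.
y_gold = 24.7782^0.43 ≈ 3.9760; c_gold = (1−0.43)·y_gold ≈ 2.2663.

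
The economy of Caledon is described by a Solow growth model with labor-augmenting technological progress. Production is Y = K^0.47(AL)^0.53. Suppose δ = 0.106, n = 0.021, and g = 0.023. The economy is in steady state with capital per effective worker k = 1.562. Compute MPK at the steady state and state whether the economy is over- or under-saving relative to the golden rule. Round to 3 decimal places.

under-saving; MPK ≈ 0.371

n + g + δ = 0.021 + 0.023 + 0.106 = 0.15.
MPK = 0.47·k^(0.47−1) = 0.47·1.562^(-0.53) ≈ 0.3711.
MPK > 0.15, so the economy is dynamically efficient (under-saving).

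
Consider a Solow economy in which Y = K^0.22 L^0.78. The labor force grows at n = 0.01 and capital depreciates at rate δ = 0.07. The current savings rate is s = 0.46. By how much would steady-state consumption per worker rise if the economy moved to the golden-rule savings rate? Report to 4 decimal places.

Δc ≈ 0.1531

Capital per worker breaks even when investment replaces (n + δ)·k; here n + δ = 0.08.
Current steady state (s = 0.46): k* = (0.46/0.08)^(1/0.78) ≈ 9.4174, y* = 9.4174^0.22 ≈ 1.6378, c* = (1−0.46)·1.6378 ≈ 0.8844.
Setting f'(k) = n+δ gives 0.22·k^(0.22−1) = 0.08, hence k_gold = (0.22/0.08)^(1/0.78) ≈ 3.6580.
y_gold = 3.6580^0.22 ≈ 1.3302, c_gold = y_gold − 0.08·k_gold ≈ 1.0375.
Gain: Δc = 1.0375 − 0.8844 ≈ 0.1531.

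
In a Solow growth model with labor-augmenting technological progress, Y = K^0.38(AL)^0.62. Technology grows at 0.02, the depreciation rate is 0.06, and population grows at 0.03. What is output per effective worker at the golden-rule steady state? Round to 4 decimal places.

Capital per effective worker breaks even when investment replaces (n + g + δ)·k; here n + g + δ = 0.11.
Golden rule sets MPK = n+g+δ: 0.38·k^(0.38−1) = 0.11, so k_gold = (0.38/0.11)^(1/0.62) ≈ 7.3854.
Output: y_gold = k_gold^0.38 = 7.3854^0.38 ≈ 2.1379.

y_gold ≈ 2.1379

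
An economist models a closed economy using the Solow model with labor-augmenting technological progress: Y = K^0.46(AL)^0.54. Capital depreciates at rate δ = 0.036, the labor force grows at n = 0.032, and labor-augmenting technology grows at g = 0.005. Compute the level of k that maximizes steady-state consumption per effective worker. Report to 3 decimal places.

n + g + δ = 0.032 + 0.005 + 0.036 = 0.073.
Maximizing c = f(k) − (n+g+δ)·k gives f'(k) = n+g+δ, i.e. 0.46·k^(0.46−1) = 0.073, so k_gold = (0.46/0.073)^(1/0.54) ≈ 30.2298.

k_gold ≈ 30.230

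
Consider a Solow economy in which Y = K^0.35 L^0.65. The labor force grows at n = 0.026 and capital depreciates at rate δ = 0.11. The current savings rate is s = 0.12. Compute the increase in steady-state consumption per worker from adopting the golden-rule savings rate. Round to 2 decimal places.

Capital per worker breaks even when investment replaces (n + δ)·k; here n + δ = 0.136.
Current steady state (s = 0.12): k* = (0.12/0.136)^(1/0.65) ≈ 0.8248, y* = 0.8248^0.35 ≈ 0.9348, c* = (1−0.12)·0.9348 ≈ 0.8226.
Golden rule sets MPK = n+δ: 0.35·k^(0.35−1) = 0.136, so k_gold = (0.35/0.136)^(1/0.65) ≈ 4.2814.
y_gold = 4.2814^0.35 ≈ 1.6636, c_gold = y_gold − 0.136·k_gold ≈ 1.0814.
Gain: Δc = 1.0814 − 0.8226 ≈ 0.2587.

Δc ≈ 0.26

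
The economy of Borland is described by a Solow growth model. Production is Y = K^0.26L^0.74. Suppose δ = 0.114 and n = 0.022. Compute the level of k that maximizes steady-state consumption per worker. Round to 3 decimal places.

n + δ = 0.022 + 0.114 = 0.136.
Setting f'(k) = n+δ gives 0.26·k^(0.26−1) = 0.136, hence k_gold = (0.26/0.136)^(1/0.74) ≈ 2.4006.

k_gold ≈ 2.401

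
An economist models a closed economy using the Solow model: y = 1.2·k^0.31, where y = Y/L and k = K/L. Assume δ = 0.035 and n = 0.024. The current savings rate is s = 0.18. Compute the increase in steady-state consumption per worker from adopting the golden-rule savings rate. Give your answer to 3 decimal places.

Δc ≈ 0.131

Capital per worker breaks even when investment replaces (n + δ)·k; here n + δ = 0.059.
Current steady state (s = 0.18): k* = (0.18·1.2/0.059)^(1/0.69) ≈ 6.5586, y* = 1.2·6.5586^0.31 ≈ 2.1498, c* = (1−0.18)·2.1498 ≈ 1.7628.
Setting f'(k) = n+δ gives 0.31·1.2·k^(0.31−1) = 0.059, hence k_gold = (0.31·1.2/0.059)^(1/0.69) ≈ 14.4202.
y_gold = 1.2·14.4202^0.31 ≈ 2.7445, c_gold = y_gold − 0.059·k_gold ≈ 1.8937.
Gain: Δc = 1.8937 − 1.7628 ≈ 0.1309.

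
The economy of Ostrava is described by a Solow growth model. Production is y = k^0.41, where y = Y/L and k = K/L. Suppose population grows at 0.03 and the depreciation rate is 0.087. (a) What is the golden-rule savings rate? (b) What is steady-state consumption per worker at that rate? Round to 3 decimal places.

(a) s_gold = 0.410; (b) c_gold ≈ 1.410

Capital per worker breaks even when investment replaces (n + δ)·k; here n + δ = 0.117.
For Cobb-Douglas, s_gold equals capital's share: s_gold = 0.41.
At the golden rule the marginal product of capital equals n+δ: 0.41·k^(0.41−1) = 0.117. Solving, k_gold = (0.41/0.117)^(1/0.59) ≈ 8.3762.
y_gold = 8.3762^0.41 ≈ 2.3903; c_gold = (1−0.41)·y_gold ≈ 1.4103.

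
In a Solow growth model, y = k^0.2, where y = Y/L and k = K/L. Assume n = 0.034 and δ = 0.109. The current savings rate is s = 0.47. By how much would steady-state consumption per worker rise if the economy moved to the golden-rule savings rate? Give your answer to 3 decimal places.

Capital per worker breaks even when investment replaces (n + δ)·k; here n + δ = 0.143.
Current steady state (s = 0.47): k* = (0.47/0.143)^(1/0.8) ≈ 4.4254, y* = 4.4254^0.2 ≈ 1.3465, c* = (1−0.47)·1.3465 ≈ 0.7136.
At the golden rule the marginal product of capital equals n+δ: 0.2·k^(0.2−1) = 0.143. Solving, k_gold = (0.2/0.143)^(1/0.8) ≈ 1.5210.
y_gold = 1.5210^0.2 ≈ 1.0875, c_gold = y_gold − 0.143·k_gold ≈ 0.8700.
Gain: Δc = 0.8700 − 0.7136 ≈ 0.1564.

Δc ≈ 0.156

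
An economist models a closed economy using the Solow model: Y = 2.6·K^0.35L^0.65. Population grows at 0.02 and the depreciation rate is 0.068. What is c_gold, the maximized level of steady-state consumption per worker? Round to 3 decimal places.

c_gold ≈ 5.945

Break-even investment rate: n + δ = 0.02 + 0.068 = 0.088.
Setting f'(k) = n+δ gives 0.35·2.6·k^(0.35−1) = 0.088, hence k_gold = (0.35·2.6/0.088)^(1/0.65) ≈ 36.3797.
y_gold = 2.6·36.3797^0.35 ≈ 9.1469.
c_gold = y_gold − (n+δ)·k_gold = 9.1469 − 0.088·36.3797 ≈ 5.9455.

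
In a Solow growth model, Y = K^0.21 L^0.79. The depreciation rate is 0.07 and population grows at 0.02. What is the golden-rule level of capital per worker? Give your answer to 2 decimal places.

Break-even investment rate: n + δ = 0.02 + 0.07 = 0.09.
At the golden rule the marginal product of capital equals n+δ: 0.21·k^(0.21−1) = 0.09. Solving, k_gold = (0.21/0.09)^(1/0.79) ≈ 2.9228.

k_gold ≈ 2.92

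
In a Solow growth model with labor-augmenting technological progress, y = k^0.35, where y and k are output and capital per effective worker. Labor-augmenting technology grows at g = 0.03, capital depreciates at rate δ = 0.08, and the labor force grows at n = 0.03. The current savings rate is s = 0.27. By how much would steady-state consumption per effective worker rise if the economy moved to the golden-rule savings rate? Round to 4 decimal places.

Break-even investment rate: n + g + δ = 0.03 + 0.03 + 0.08 = 0.14.
Current steady state (s = 0.27): k* = (0.27/0.14)^(1/0.65) ≈ 2.7468, y* = 2.7468^0.35 ≈ 1.4243, c* = (1−0.27)·1.4243 ≈ 1.0397.
At the golden rule the marginal product of capital equals n+g+δ: 0.35·k^(0.35−1) = 0.14. Solving, k_gold = (0.35/0.14)^(1/0.65) ≈ 4.0946.
y_gold = 4.0946^0.35 ≈ 1.6379, c_gold = y_gold − 0.14·k_gold ≈ 1.0646.
Gain: Δc = 1.0646 − 1.0397 ≈ 0.0249.

Δc ≈ 0.0249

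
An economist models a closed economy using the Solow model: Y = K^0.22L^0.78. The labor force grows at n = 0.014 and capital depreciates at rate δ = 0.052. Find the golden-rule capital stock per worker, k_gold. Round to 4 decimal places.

k_gold ≈ 4.6812

The effective depreciation rate is n + δ = 0.014 + 0.052 = 0.066.
Maximizing c = f(k) − (n+δ)·k gives f'(k) = n+δ, i.e. 0.22·k^(0.22−1) = 0.066, so k_gold = (0.22/0.066)^(1/0.78) ≈ 4.6812.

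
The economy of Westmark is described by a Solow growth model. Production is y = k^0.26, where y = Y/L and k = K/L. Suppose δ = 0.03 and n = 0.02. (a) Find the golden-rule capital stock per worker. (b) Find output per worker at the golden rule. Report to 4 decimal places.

(a) k_gold ≈ 9.2805; (b) y_gold ≈ 1.7847

Capital per worker breaks even when investment replaces (n + δ)·k; here n + δ = 0.05.
At the golden rule the marginal product of capital equals n+δ: 0.26·k^(0.26−1) = 0.05. Solving, k_gold = (0.26/0.05)^(1/0.74) ≈ 9.2805.
y_gold = 9.2805^0.26 ≈ 1.7847.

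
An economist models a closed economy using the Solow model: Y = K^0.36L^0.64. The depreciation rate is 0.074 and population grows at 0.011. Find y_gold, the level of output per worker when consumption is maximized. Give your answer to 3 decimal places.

Break-even investment rate: n + δ = 0.011 + 0.074 = 0.085.
Setting f'(k) = n+δ gives 0.36·k^(0.36−1) = 0.085, hence k_gold = (0.36/0.085)^(1/0.64) ≈ 9.5391.
Output: y_gold = k_gold^0.36 = 9.5391^0.36 ≈ 2.2523.

y_gold ≈ 2.252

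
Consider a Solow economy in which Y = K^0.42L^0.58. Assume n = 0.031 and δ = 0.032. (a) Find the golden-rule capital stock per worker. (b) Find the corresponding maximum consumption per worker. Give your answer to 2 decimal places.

(a) k_gold ≈ 26.33; (b) c_gold ≈ 2.29

n + δ = 0.031 + 0.032 = 0.063.
Setting f'(k) = n+δ gives 0.42·k^(0.42−1) = 0.063, hence k_gold = (0.42/0.063)^(1/0.58) ≈ 26.3349.
y_gold = 26.3349^0.42 ≈ 3.9502; c_gold = y_gold − 0.063·k_gold ≈ 2.2911.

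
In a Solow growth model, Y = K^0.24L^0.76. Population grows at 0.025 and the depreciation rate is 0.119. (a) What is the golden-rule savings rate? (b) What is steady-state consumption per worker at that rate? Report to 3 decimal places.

The effective depreciation rate is n + δ = 0.025 + 0.119 = 0.144.
For Cobb-Douglas, s_gold equals capital's share: s_gold = 0.24.
Setting f'(k) = n+δ gives 0.24·k^(0.24−1) = 0.144, hence k_gold = (0.24/0.144)^(1/0.76) ≈ 1.9584.
y_gold = 1.9584^0.24 ≈ 1.1751; c_gold = (1−0.24)·y_gold ≈ 0.8930.

(a) s_gold = 0.240; (b) c_gold ≈ 0.893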